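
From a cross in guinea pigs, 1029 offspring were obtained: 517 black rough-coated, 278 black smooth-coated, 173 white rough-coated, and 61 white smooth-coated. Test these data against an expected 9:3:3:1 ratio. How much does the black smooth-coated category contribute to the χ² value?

37.502

The 9:3:3:1 ratio has 16 parts, so with N = 1029 the expected counts are:
  black rough-coated: 1029 × 9/16 = 578.8125
  black smooth-coated: 1029 × 3/16 = 192.9375
  white rough-coated: 1029 × 3/16 = 192.9375
  white smooth-coated: 1029 × 1/16 = 64.3125
Contribution of black smooth-coated: (278 − 192.9375)² / 192.9375 = 37.5024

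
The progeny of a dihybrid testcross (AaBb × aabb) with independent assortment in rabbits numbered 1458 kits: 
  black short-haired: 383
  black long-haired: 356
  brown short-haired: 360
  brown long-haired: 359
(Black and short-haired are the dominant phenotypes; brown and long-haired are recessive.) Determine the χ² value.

1.276

A dihybrid testcross with independent assortment gives a 1:1:1:1 ratio.
Under the 1:1:1:1 hypothesis (Σ ratio = 4, N = 1458):
  black short-haired: 1458 × 1/4 = 364.5
  black long-haired: 1458 × 1/4 = 364.5
  brown short-haired: 1458 × 1/4 = 364.5
  brown long-haired: 1458 × 1/4 = 364.5
χ² = Σ (O − E)² / E
  black short-haired: (383 − 364.5)² / 364.5 = 0.9390
  black long-haired: (356 − 364.5)² / 364.5 = 0.1982
  brown short-haired: (360 − 364.5)² / 364.5 = 0.0556
  brown long-haired: (359 − 364.5)² / 364.5 = 0.0830
χ² = 0.9390 + 0.1982 + 0.0556 + 0.0830 = 1.2758 ≈ 1.276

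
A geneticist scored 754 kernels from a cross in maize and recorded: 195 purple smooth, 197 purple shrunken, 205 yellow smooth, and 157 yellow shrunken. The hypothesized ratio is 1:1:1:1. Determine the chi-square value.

7.316

Under the 1:1:1:1 hypothesis (Σ ratio = 4, N = 754):
  purple smooth: 754 × 1/4 = 188.5
  purple shrunken: 754 × 1/4 = 188.5
  yellow smooth: 754 × 1/4 = 188.5
  yellow shrunken: 754 × 1/4 = 188.5
χ² = Σ (O − E)² / E
  purple smooth: (195 − 188.5)² / 188.5 = 0.2241
  purple shrunken: (197 − 188.5)² / 188.5 = 0.3833
  yellow smooth: (205 − 188.5)² / 188.5 = 1.4443
  yellow shrunken: (157 − 188.5)² / 188.5 = 5.2639
χ² = 0.2241 + 0.3833 + 1.4443 + 5.2639 = 7.3156 ≈ 7.316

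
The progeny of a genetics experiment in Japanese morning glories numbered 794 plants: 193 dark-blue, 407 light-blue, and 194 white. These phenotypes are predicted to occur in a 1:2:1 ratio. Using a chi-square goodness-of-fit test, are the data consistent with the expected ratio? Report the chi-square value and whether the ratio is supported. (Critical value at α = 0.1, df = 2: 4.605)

Under the 1:2:1 hypothesis (Σ ratio = 4, N = 794):
  dark-blue: 794 × 1/4 = 198.5
  light-blue: 794 × 2/4 = 397
  white: 794 × 1/4 = 198.5
χ² = Σ (O − E)² / E
  dark-blue: (193 − 198.5)² / 198.5 = 0.1524
  light-blue: (407 − 397)² / 397 = 0.2519
  white: (194 − 198.5)² / 198.5 = 0.1020
χ² = 0.1524 + 0.2519 + 0.1020 = 0.5063 ≈ 0.506
Degrees of freedom = 3 − 1 = 2; critical value at α = 0.1 is 4.605.
Since 0.506 < 4.605, we fail to reject the null hypothesis — the data are consistent with the 1:2:1 ratio.

0.506; consistent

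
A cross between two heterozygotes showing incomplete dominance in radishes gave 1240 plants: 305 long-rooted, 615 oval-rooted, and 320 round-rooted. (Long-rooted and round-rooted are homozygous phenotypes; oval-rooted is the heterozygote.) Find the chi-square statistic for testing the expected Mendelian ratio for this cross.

0.444

With incomplete dominance, a heterozygote × heterozygote cross gives a 1:2:1 phenotypic ratio.
Total ratio parts = 4. Expected numbers out of 1240:
  long-rooted: 1240 × 1/4 = 310
  oval-rooted: 1240 × 2/4 = 620
  round-rooted: 1240 × 1/4 = 310
χ² = Σ (O − E)² / E
  long-rooted: (305 − 310)² / 310 = 0.0806
  oval-rooted: (615 − 620)² / 620 = 0.0403
  round-rooted: (320 − 310)² / 310 = 0.3226
χ² = 0.0806 + 0.0403 + 0.3226 = 0.4435 ≈ 0.444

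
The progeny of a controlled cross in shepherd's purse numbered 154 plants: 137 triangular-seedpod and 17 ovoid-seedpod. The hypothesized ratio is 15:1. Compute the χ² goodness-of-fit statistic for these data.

6.028

Total ratio parts = 16. Expected numbers out of 154:
  triangular-seedpod: 154 × 15/16 = 144.375
  ovoid-seedpod: 154 × 1/16 = 9.625
χ² = Σ (O − E)² / E
  triangular-seedpod: (137 − 144.375)² / 144.375 = 0.3767
  ovoid-seedpod: (17 − 9.625)² / 9.625 = 5.6510
χ² = 0.3767 + 5.6510 = 6.0277 ≈ 6.028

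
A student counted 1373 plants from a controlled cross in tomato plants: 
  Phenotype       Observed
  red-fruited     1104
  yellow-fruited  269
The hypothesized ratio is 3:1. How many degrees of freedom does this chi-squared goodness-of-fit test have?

1

A goodness-of-fit test with 2 phenotype classes has df = 2 − 1 = 1.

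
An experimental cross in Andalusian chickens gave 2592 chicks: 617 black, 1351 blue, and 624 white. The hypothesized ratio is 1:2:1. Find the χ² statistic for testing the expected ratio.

Under the 1:2:1 hypothesis (Σ ratio = 4, N = 2592):
  black: 2592 × 1/4 = 648
  blue: 2592 × 2/4 = 1296
  white: 2592 × 1/4 = 648
χ² = Σ (O − E)² / E
  black: (617 − 648)² / 648 = 1.4830
  blue: (1351 − 1296)² / 1296 = 2.3341
  white: (624 − 648)² / 648 = 0.8889
χ² = 1.4830 + 2.3341 + 0.8889 = 4.706

4.706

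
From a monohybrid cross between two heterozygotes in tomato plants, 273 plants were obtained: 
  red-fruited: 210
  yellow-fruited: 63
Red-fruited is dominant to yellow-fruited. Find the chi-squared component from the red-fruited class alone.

0.135

For a monohybrid cross between heterozygotes with complete dominance, the expected phenotypic ratio is 3:1.
The 3:1 ratio has 4 parts, so with N = 273 the expected counts are:
  red-fruited: 273 × 3/4 = 204.75
  yellow-fruited: 273 × 1/4 = 68.25
Contribution of red-fruited: (210 − 204.75)² / 204.75 = 0.1346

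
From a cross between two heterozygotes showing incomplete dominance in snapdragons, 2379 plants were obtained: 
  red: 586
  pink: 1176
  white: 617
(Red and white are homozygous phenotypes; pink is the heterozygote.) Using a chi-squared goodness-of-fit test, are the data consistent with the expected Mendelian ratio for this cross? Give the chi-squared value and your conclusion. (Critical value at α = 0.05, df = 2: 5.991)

With incomplete dominance, a heterozygote × heterozygote cross gives a 1:2:1 phenotypic ratio.
Expected counts for N = 2379 under a 1:2:1 ratio (total parts = 4):
  red: 2379 × 1/4 = 594.75
  pink: 2379 × 2/4 = 1189.5
  white: 2379 × 1/4 = 594.75
χ² = Σ (O − E)² / E
  red: (586 − 594.75)² / 594.75 = 0.1287
  pink: (1176 − 1189.5)² / 1189.5 = 0.1532
  white: (617 − 594.75)² / 594.75 = 0.8324
χ² = 0.1287 + 0.1532 + 0.8324 = 1.1143 ≈ 1.114
Degrees of freedom = 3 − 1 = 2; critical value at α = 0.05 is 5.991.
Since 1.114 < 5.991, we fail to reject the null hypothesis — the data are consistent with the 1:2:1 ratio.

1.114; consistent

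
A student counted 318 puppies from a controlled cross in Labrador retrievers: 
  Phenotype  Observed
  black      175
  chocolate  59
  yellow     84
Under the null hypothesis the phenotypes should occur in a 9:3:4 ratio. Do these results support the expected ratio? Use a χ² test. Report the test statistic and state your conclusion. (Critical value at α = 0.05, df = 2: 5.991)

Expected counts for N = 318 under a 9:3:4 ratio (total parts = 16):
  black: 318 × 9/16 = 178.875
  chocolate: 318 × 3/16 = 59.625
  yellow: 318 × 4/16 = 79.5
χ² = Σ (O − E)² / E
  black: (175 − 178.875)² / 178.875 = 0.0839
  chocolate: (59 − 59.625)² / 59.625 = 0.0066
  yellow: (84 − 79.5)² / 79.5 = 0.2547
χ² = 0.0839 + 0.0066 + 0.2547 = 0.3452 ≈ 0.345
Degrees of freedom = 3 − 1 = 2; critical value at α = 0.05 is 5.991.
Since 0.345 < 5.991, we fail to reject the null hypothesis — the data are consistent with the 9:3:4 ratio.

0.345; consistent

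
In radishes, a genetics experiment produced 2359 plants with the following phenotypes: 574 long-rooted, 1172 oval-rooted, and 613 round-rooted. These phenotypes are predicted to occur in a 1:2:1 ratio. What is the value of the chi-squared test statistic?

1.385

The 1:2:1 ratio has 4 parts, so with N = 2359 the expected counts are:
  long-rooted: 2359 × 1/4 = 589.75
  oval-rooted: 2359 × 2/4 = 1179.5
  round-rooted: 2359 × 1/4 = 589.75
χ² = Σ (O − E)² / E
  long-rooted: (574 − 589.75)² / 589.75 = 0.4206
  oval-rooted: (1172 − 1179.5)² / 1179.5 = 0.0477
  round-rooted: (613 − 589.75)² / 589.75 = 0.9166
χ² = 0.4206 + 0.0477 + 0.9166 = 1.3849 ≈ 1.385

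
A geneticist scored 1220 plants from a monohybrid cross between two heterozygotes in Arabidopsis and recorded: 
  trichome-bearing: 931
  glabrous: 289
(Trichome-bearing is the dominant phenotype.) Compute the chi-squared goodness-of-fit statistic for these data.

For a monohybrid cross between heterozygotes with complete dominance, the expected phenotypic ratio is 3:1.
Under the 3:1 hypothesis (Σ ratio = 4, N = 1220):
  trichome-bearing: 1220 × 3/4 = 915
  glabrous: 1220 × 1/4 = 305
χ² = Σ (O − E)² / E
  trichome-bearing: (931 − 915)² / 915 = 0.2798
  glabrous: (289 − 305)² / 305 = 0.8393
χ² = 0.2798 + 0.8393 = 1.1191 ≈ 1.119

1.119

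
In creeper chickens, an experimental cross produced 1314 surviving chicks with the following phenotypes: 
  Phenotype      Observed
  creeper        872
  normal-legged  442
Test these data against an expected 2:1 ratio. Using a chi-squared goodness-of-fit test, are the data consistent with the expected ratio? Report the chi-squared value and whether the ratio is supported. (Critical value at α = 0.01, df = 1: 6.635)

0.055; consistent

Total ratio parts = 3. Expected numbers out of 1314:
  creeper: 1314 × 2/3 = 876
  normal-legged: 1314 × 1/3 = 438
χ² = Σ (O − E)² / E
  creeper: (872 − 876)² / 876 = 0.0183
  normal-legged: (442 − 438)² / 438 = 0.0365
χ² = 0.0183 + 0.0365 = 0.0548 ≈ 0.055
Degrees of freedom = 2 − 1 = 1; critical value at α = 0.01 is 6.635.
Since 0.055 < 6.635, we fail to reject the null hypothesis — the data are consistent with the 2:1 ratio.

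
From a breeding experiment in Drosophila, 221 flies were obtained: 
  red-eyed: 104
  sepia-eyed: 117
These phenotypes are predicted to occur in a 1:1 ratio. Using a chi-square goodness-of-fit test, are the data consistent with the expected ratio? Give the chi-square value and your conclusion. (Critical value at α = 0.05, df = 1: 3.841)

Total ratio parts = 2. Expected numbers out of 221:
  red-eyed: 221 × 1/2 = 110.5
  sepia-eyed: 221 × 1/2 = 110.5
χ² = Σ (O − E)² / E
  red-eyed: (104 − 110.5)² / 110.5 = 0.3824
  sepia-eyed: (117 − 110.5)² / 110.5 = 0.3824
χ² = 0.3824 + 0.3824 = 0.7648 ≈ 0.765
Degrees of freedom = 2 − 1 = 1; critical value at α = 0.05 is 3.841.
Since 0.765 < 3.841, we fail to reject the null hypothesis — the data are consistent with the 1:1 ratio.

0.765; consistent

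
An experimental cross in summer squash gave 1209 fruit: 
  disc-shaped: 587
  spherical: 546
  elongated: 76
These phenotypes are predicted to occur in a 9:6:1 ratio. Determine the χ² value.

31.661

The 9:6:1 ratio has 16 parts, so with N = 1209 the expected counts are:
  disc-shaped: 1209 × 9/16 = 680.0625
  spherical: 1209 × 6/16 = 453.375
  elongated: 1209 × 1/16 = 75.5625
χ² = Σ (O − E)² / E
  disc-shaped: (587 − 680.0625)² / 680.0625 = 12.7350
  spherical: (546 − 453.375)² / 453.375 = 18.9234
  elongated: (76 − 75.5625)² / 75.5625 = 0.0025
χ² = 12.7350 + 18.9234 + 0.0025 = 31.6609 ≈ 31.661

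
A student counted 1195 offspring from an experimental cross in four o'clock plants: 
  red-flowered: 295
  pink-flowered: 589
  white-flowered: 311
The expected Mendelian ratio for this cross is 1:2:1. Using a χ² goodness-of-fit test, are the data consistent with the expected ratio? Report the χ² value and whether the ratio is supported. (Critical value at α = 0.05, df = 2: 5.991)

Under the 1:2:1 hypothesis (Σ ratio = 4, N = 1195):
  red-flowered: 1195 × 1/4 = 298.75
  pink-flowered: 1195 × 2/4 = 597.5
  white-flowered: 1195 × 1/4 = 298.75
χ² = Σ (O − E)² / E
  red-flowered: (295 − 298.75)² / 298.75 = 0.0471
  pink-flowered: (589 − 597.5)² / 597.5 = 0.1209
  white-flowered: (311 − 298.75)² / 298.75 = 0.5023
χ² = 0.0471 + 0.1209 + 0.5023 = 0.6703 ≈ 0.670
Degrees of freedom = 3 − 1 = 2; critical value at α = 0.05 is 5.991.
Since 0.670 < 5.991, we fail to reject the null hypothesis — the data are consistent with the 1:2:1 ratio.

0.670; consistent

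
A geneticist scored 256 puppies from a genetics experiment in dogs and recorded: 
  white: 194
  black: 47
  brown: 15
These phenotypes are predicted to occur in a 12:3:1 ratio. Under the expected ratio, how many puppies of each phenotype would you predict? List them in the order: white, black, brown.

192, 48, 16

Expected counts for N = 256 under a 12:3:1 ratio (total parts = 16):
  white: 256 × 12/16 = 192
  black: 256 × 3/16 = 48
  brown: 256 × 1/16 = 16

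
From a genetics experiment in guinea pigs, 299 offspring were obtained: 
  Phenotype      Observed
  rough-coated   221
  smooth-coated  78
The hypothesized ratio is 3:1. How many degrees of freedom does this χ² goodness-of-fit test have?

1

A goodness-of-fit test with 2 phenotype classes has df = 2 − 1 = 1.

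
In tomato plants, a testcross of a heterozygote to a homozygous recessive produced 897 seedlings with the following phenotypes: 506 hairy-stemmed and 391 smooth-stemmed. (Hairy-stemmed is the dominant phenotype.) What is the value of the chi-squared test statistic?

A testcross of a heterozygote (Aa × aa) gives a 1:1 phenotypic ratio.
The 1:1 ratio has 2 parts, so with N = 897 the expected counts are:
  hairy-stemmed: 897 × 1/2 = 448.5
  smooth-stemmed: 897 × 1/2 = 448.5
χ² = Σ (O − E)² / E
  hairy-stemmed: (506 − 448.5)² / 448.5 = 7.3718
  smooth-stemmed: (391 − 448.5)² / 448.5 = 7.3718
χ² = 7.3718 + 7.3718 = 14.7436 ≈ 14.744

14.744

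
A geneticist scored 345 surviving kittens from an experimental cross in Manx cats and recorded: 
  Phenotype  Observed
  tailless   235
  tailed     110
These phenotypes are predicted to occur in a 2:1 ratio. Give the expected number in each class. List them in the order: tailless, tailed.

230, 115

Total ratio parts = 3. Expected numbers out of 345:
  tailless: 345 × 2/3 = 230
  tailed: 345 × 1/3 = 115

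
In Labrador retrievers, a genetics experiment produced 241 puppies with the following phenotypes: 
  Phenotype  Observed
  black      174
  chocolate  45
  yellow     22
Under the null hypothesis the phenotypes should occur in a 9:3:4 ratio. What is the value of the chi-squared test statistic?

35.183

Expected counts for N = 241 under a 9:3:4 ratio (total parts = 16):
  black: 241 × 9/16 = 135.5625
  chocolate: 241 × 3/16 = 45.1875
  yellow: 241 × 4/16 = 60.25
χ² = Σ (O − E)² / E
  black: (174 − 135.5625)² / 135.5625 = 10.8986
  chocolate: (45 − 45.1875)² / 45.1875 = 0.0008
  yellow: (22 − 60.25)² / 60.25 = 24.2832
χ² = 10.8986 + 0.0008 + 24.2832 = 35.1826 ≈ 35.183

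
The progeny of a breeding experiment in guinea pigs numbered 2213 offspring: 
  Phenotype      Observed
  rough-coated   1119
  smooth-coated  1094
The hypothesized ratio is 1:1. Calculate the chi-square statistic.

The 1:1 ratio has 2 parts, so with N = 2213 the expected counts are:
  rough-coated: 2213 × 1/2 = 1106.5
  smooth-coated: 2213 × 1/2 = 1106.5
χ² = Σ (O − E)² / E
  rough-coated: (1119 − 1106.5)² / 1106.5 = 0.1412
  smooth-coated: (1094 − 1106.5)² / 1106.5 = 0.1412
χ² = 0.1412 + 0.1412 = 0.2824 ≈ 0.282

0.282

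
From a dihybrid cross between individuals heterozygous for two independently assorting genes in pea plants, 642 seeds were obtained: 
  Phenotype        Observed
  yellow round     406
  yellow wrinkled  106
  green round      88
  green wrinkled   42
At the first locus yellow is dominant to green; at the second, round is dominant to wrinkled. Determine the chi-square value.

A dihybrid F₂ with independent assortment and complete dominance at both loci gives a 9:3:3:1 phenotypic ratio.
Expected counts for N = 642 under a 9:3:3:1 ratio (total parts = 16):
  yellow round: 642 × 9/16 = 361.125
  yellow wrinkled: 642 × 3/16 = 120.375
  green round: 642 × 3/16 = 120.375
  green wrinkled: 642 × 1/16 = 40.125
χ² = Σ (O − E)² / E
  yellow round: (406 − 361.125)² / 361.125 = 5.5764
  yellow wrinkled: (106 − 120.375)² / 120.375 = 1.7166
  green round: (88 − 120.375)² / 120.375 = 8.7073
  green wrinkled: (42 − 40.125)² / 40.125 = 0.0876
χ² = 5.5764 + 1.7166 + 8.7073 + 0.0876 = 16.0879 ≈ 16.088

16.088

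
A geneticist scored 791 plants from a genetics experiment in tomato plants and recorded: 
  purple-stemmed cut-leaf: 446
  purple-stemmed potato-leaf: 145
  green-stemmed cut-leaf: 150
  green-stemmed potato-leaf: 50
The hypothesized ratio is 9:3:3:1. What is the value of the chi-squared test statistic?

Expected counts for N = 791 under a 9:3:3:1 ratio (total parts = 16):
  purple-stemmed cut-leaf: 791 × 9/16 = 444.9375
  purple-stemmed potato-leaf: 791 × 3/16 = 148.3125
  green-stemmed cut-leaf: 791 × 3/16 = 148.3125
  green-stemmed potato-leaf: 791 × 1/16 = 49.4375
χ² = Σ (O − E)² / E
  purple-stemmed cut-leaf: (446 − 444.9375)² / 444.9375 = 0.0025
  purple-stemmed potato-leaf: (145 − 148.3125)² / 148.3125 = 0.0740
  green-stemmed cut-leaf: (150 − 148.3125)² / 148.3125 = 0.0192
  green-stemmed potato-leaf: (50 − 49.4375)² / 49.4375 = 0.0064
χ² = 0.0025 + 0.0740 + 0.0192 + 0.0064 = 0.1021 ≈ 0.102

0.102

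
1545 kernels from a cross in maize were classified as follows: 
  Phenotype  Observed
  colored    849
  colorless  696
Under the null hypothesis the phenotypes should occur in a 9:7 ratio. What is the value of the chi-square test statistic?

The 9:7 ratio has 16 parts, so with N = 1545 the expected counts are:
  colored: 1545 × 9/16 = 869.0625
  colorless: 1545 × 7/16 = 675.9375
χ² = Σ (O − E)² / E
  colored: (849 − 869.0625)² / 869.0625 = 0.4631
  colorless: (696 − 675.9375)² / 675.9375 = 0.5955
χ² = 0.4631 + 0.5955 = 1.0586 ≈ 1.059

1.059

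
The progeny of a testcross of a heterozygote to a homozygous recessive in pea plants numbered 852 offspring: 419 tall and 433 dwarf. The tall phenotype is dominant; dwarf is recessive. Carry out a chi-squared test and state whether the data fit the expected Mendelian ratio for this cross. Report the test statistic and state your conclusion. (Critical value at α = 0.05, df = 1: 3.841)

A testcross of a heterozygote (Aa × aa) gives a 1:1 phenotypic ratio.
Expected counts for N = 852 under a 1:1 ratio (total parts = 2):
  tall: 852 × 1/2 = 426
  dwarf: 852 × 1/2 = 426
χ² = Σ (O − E)² / E
  tall: (419 − 426)² / 426 = 0.1150
  dwarf: (433 − 426)² / 426 = 0.1150
χ² = 0.1150 + 0.1150 = 0.230
Degrees of freedom = 2 − 1 = 1; critical value at α = 0.05 is 3.841.
Since 0.230 < 3.841, we fail to reject the null hypothesis — the data are consistent with the 1:1 ratio.

0.230; consistent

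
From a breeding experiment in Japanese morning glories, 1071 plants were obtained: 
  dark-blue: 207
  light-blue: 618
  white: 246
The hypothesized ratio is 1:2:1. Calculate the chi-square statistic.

28.261

Under the 1:2:1 hypothesis (Σ ratio = 4, N = 1071):
  dark-blue: 1071 × 1/4 = 267.75
  light-blue: 1071 × 2/4 = 535.5
  white: 1071 × 1/4 = 267.75
χ² = Σ (O − E)² / E
  dark-blue: (207 − 267.75)² / 267.75 = 13.7836
  light-blue: (618 − 535.5)² / 535.5 = 12.7101
  white: (246 − 267.75)² / 267.75 = 1.7668
χ² = 13.7836 + 12.7101 + 1.7668 = 28.2605 ≈ 28.261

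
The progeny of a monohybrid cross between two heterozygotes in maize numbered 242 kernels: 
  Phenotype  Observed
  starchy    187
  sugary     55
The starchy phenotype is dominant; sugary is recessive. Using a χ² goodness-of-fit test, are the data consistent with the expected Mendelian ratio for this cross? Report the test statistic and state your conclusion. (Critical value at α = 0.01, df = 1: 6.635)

0.667; consistent

For a monohybrid cross between heterozygotes with complete dominance, the expected phenotypic ratio is 3:1.
The 3:1 ratio has 4 parts, so with N = 242 the expected counts are:
  starchy: 242 × 3/4 = 181.5
  sugary: 242 × 1/4 = 60.5
χ² = Σ (O − E)² / E
  starchy: (187 − 181.5)² / 181.5 = 0.1667
  sugary: (55 − 60.5)² / 60.5 = 0.5000
χ² = 0.1667 + 0.5000 = 0.6667 ≈ 0.667
Degrees of freedom = 2 − 1 = 1; critical value at α = 0.01 is 6.635.
Since 0.667 < 6.635, we fail to reject the null hypothesis — the data are consistent with the 3:1 ratio.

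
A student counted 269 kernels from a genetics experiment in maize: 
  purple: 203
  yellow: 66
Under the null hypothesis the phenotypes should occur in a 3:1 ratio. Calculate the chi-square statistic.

Total ratio parts = 4. Expected numbers out of 269:
  purple: 269 × 3/4 = 201.75
  yellow: 269 × 1/4 = 67.25
χ² = Σ (O − E)² / E
  purple: (203 − 201.75)² / 201.75 = 0.0077
  yellow: (66 − 67.25)² / 67.25 = 0.0232
χ² = 0.0077 + 0.0232 = 0.0309 ≈ 0.031

0.031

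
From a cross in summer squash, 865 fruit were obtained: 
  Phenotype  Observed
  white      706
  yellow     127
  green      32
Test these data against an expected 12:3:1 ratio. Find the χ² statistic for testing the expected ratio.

21.690

Total ratio parts = 16. Expected numbers out of 865:
  white: 865 × 12/16 = 648.75
  yellow: 865 × 3/16 = 162.1875
  green: 865 × 1/16 = 54.0625
χ² = Σ (O − E)² / E
  white: (706 − 648.75)² / 648.75 = 5.0521
  yellow: (127 − 162.1875)² / 162.1875 = 7.6341
  green: (32 − 54.0625)² / 54.0625 = 9.0035
χ² = 5.0521 + 7.6341 + 9.0035 = 21.6897 ≈ 21.690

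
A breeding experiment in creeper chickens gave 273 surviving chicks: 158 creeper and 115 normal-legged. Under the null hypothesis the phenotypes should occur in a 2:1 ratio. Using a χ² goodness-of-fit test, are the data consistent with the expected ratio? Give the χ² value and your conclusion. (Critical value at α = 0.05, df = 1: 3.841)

9.495; not consistent

Expected counts for N = 273 under a 2:1 ratio (total parts = 3):
  creeper: 273 × 2/3 = 182
  normal-legged: 273 × 1/3 = 91
χ² = Σ (O − E)² / E
  creeper: (158 − 182)² / 182 = 3.1648
  normal-legged: (115 − 91)² / 91 = 6.3297
χ² = 3.1648 + 6.3297 = 9.4945 ≈ 9.495
Degrees of freedom = 2 − 1 = 1; critical value at α = 0.05 is 3.841.
Since 9.495 > 3.841, we reject the null hypothesis — the data do not fit the 2:1 ratio.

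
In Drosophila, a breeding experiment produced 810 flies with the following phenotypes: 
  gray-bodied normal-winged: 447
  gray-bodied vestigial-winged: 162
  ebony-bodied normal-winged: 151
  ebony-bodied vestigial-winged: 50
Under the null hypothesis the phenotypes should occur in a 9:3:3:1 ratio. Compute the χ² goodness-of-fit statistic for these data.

0.851

The 9:3:3:1 ratio has 16 parts, so with N = 810 the expected counts are:
  gray-bodied normal-winged: 810 × 9/16 = 455.625
  gray-bodied vestigial-winged: 810 × 3/16 = 151.875
  ebony-bodied normal-winged: 810 × 3/16 = 151.875
  ebony-bodied vestigial-winged: 810 × 1/16 = 50.625
χ² = Σ (O − E)² / E
  gray-bodied normal-winged: (447 − 455.625)² / 455.625 = 0.1633
  gray-bodied vestigial-winged: (162 − 151.875)² / 151.875 = 0.6750
  ebony-bodied normal-winged: (151 − 151.875)² / 151.875 = 0.0050
  ebony-bodied vestigial-winged: (50 − 50.625)² / 50.625 = 0.0077
χ² = 0.1633 + 0.6750 + 0.0050 + 0.0077 = 0.851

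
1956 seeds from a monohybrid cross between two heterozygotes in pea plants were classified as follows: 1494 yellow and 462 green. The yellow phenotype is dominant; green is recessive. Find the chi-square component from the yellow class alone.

0.497

For a monohybrid cross between heterozygotes with complete dominance, the expected phenotypic ratio is 3:1.
Total ratio parts = 4. Expected numbers out of 1956:
  yellow: 1956 × 3/4 = 1467
  green: 1956 × 1/4 = 489
Contribution of yellow: (1494 − 1467)² / 1467 = 0.4969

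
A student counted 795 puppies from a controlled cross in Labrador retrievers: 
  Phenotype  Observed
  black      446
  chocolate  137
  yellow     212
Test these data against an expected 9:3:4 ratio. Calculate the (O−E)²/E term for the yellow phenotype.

Expected counts for N = 795 under a 9:3:4 ratio (total parts = 16):
  black: 795 × 9/16 = 447.1875
  chocolate: 795 × 3/16 = 149.0625
  yellow: 795 × 4/16 = 198.75
Contribution of yellow: (212 − 198.75)² / 198.75 = 0.8833

0.883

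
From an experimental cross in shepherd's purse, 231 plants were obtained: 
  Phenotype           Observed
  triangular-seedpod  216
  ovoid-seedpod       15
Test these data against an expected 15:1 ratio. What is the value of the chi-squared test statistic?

The 15:1 ratio has 16 parts, so with N = 231 the expected counts are:
  triangular-seedpod: 231 × 15/16 = 216.5625
  ovoid-seedpod: 231 × 1/16 = 14.4375
χ² = Σ (O − E)² / E
  triangular-seedpod: (216 − 216.5625)² / 216.5625 = 0.0015
  ovoid-seedpod: (15 − 14.4375)² / 14.4375 = 0.0219
χ² = 0.0015 + 0.0219 = 0.0234 ≈ 0.023

0.023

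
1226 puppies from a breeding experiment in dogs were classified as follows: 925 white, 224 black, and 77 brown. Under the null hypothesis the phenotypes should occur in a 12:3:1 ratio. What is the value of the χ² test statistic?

0.185

Under the 12:3:1 hypothesis (Σ ratio = 16, N = 1226):
  white: 1226 × 12/16 = 919.5
  black: 1226 × 3/16 = 229.875
  brown: 1226 × 1/16 = 76.625
χ² = Σ (O − E)² / E
  white: (925 − 919.5)² / 919.5 = 0.0329
  black: (224 − 229.875)² / 229.875 = 0.1501
  brown: (77 − 76.625)² / 76.625 = 0.0018
χ² = 0.0329 + 0.1501 + 0.0018 = 0.1848 ≈ 0.185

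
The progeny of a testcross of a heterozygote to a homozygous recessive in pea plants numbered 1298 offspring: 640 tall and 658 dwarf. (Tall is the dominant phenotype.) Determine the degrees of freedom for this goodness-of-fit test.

A testcross of a heterozygote (Aa × aa) gives a 1:1 phenotypic ratio.
A goodness-of-fit test with 2 phenotype classes has df = 2 − 1 = 1.

1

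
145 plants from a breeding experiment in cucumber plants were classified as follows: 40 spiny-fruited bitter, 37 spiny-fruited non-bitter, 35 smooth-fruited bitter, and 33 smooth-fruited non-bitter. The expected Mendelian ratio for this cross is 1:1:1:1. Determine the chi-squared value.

Under the 1:1:1:1 hypothesis (Σ ratio = 4, N = 145):
  spiny-fruited bitter: 145 × 1/4 = 36.25
  spiny-fruited non-bitter: 145 × 1/4 = 36.25
  smooth-fruited bitter: 145 × 1/4 = 36.25
  smooth-fruited non-bitter: 145 × 1/4 = 36.25
χ² = Σ (O − E)² / E
  spiny-fruited bitter: (40 − 36.25)² / 36.25 = 0.3879
  spiny-fruited non-bitter: (37 − 36.25)² / 36.25 = 0.0155
  smooth-fruited bitter: (35 − 36.25)² / 36.25 = 0.0431
  smooth-fruited non-bitter: (33 − 36.25)² / 36.25 = 0.2914
χ² = 0.3879 + 0.0155 + 0.0431 + 0.2914 = 0.7379 ≈ 0.738

0.738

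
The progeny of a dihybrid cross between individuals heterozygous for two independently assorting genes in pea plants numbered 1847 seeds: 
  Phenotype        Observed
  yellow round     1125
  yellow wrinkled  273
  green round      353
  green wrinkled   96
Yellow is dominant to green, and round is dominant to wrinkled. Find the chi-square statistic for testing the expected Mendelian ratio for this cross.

26.051

A dihybrid F₂ with independent assortment and complete dominance at both loci gives a 9:3:3:1 phenotypic ratio.
Expected counts for N = 1847 under a 9:3:3:1 ratio (total parts = 16):
  yellow round: 1847 × 9/16 = 1038.9375
  yellow wrinkled: 1847 × 3/16 = 346.3125
  green round: 1847 × 3/16 = 346.3125
  green wrinkled: 1847 × 1/16 = 115.4375
χ² = Σ (O − E)² / E
  yellow round: (1125 − 1038.9375)² / 1038.9375 = 7.1292
  yellow wrinkled: (273 − 346.3125)² / 346.3125 = 15.5199
  green round: (353 − 346.3125)² / 346.3125 = 0.1291
  green wrinkled: (96 − 115.4375)² / 115.4375 = 3.2729
χ² = 7.1292 + 15.5199 + 0.1291 + 3.2729 = 26.0511 ≈ 26.051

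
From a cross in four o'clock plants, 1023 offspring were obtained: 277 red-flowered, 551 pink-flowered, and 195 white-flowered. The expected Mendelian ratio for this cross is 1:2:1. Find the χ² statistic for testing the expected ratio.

Expected counts for N = 1023 under a 1:2:1 ratio (total parts = 4):
  red-flowered: 1023 × 1/4 = 255.75
  pink-flowered: 1023 × 2/4 = 511.5
  white-flowered: 1023 × 1/4 = 255.75
χ² = Σ (O − E)² / E
  red-flowered: (277 − 255.75)² / 255.75 = 1.7656
  pink-flowered: (551 − 511.5)² / 511.5 = 3.0503
  white-flowered: (195 − 255.75)² / 255.75 = 14.4304
χ² = 1.7656 + 3.0503 + 14.4304 = 19.2463 ≈ 19.246

19.246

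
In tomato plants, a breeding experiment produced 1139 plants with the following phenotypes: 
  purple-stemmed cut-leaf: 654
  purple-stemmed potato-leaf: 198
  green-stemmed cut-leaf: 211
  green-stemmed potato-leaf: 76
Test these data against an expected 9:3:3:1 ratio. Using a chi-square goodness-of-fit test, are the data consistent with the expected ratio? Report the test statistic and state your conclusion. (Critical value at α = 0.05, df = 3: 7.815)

Expected counts for N = 1139 under a 9:3:3:1 ratio (total parts = 16):
  purple-stemmed cut-leaf: 1139 × 9/16 = 640.6875
  purple-stemmed potato-leaf: 1139 × 3/16 = 213.5625
  green-stemmed cut-leaf: 1139 × 3/16 = 213.5625
  green-stemmed potato-leaf: 1139 × 1/16 = 71.1875
χ² = Σ (O − E)² / E
  purple-stemmed cut-leaf: (654 − 640.6875)² / 640.6875 = 0.2766
  purple-stemmed potato-leaf: (198 − 213.5625)² / 213.5625 = 1.1341
  green-stemmed cut-leaf: (211 − 213.5625)² / 213.5625 = 0.0307
  green-stemmed potato-leaf: (76 − 71.1875)² / 71.1875 = 0.3253
χ² = 0.2766 + 1.1341 + 0.0307 + 0.3253 = 1.7667 ≈ 1.767
Degrees of freedom = 4 − 1 = 3; critical value at α = 0.05 is 7.815.
Since 1.767 < 7.815, we fail to reject the null hypothesis — the data are consistent with the 9:3:3:1 ratio.

1.767; consistent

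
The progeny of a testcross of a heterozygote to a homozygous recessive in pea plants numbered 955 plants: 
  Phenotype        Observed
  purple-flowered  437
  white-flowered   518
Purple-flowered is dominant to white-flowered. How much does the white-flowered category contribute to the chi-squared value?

A testcross of a heterozygote (Aa × aa) gives a 1:1 phenotypic ratio.
Expected counts for N = 955 under a 1:1 ratio (total parts = 2):
  purple-flowered: 955 × 1/2 = 477.5
  white-flowered: 955 × 1/2 = 477.5
Contribution of white-flowered: (518 − 477.5)² / 477.5 = 3.4351

3.435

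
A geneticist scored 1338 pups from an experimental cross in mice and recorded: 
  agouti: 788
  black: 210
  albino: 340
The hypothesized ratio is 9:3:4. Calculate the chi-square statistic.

Total ratio parts = 16. Expected numbers out of 1338:
  agouti: 1338 × 9/16 = 752.625
  black: 1338 × 3/16 = 250.875
  albino: 1338 × 4/16 = 334.5
χ² = Σ (O − E)² / E
  agouti: (788 − 752.625)² / 752.625 = 1.6627
  black: (210 − 250.875)² / 250.875 = 6.6598
  albino: (340 − 334.5)² / 334.5 = 0.0904
χ² = 1.6627 + 6.6598 + 0.0904 = 8.4129 ≈ 8.413

8.413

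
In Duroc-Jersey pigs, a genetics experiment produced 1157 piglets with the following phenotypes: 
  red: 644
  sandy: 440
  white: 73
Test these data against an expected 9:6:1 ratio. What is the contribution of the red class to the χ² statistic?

0.071

Total ratio parts = 16. Expected numbers out of 1157:
  red: 1157 × 9/16 = 650.8125
  sandy: 1157 × 6/16 = 433.875
  white: 1157 × 1/16 = 72.3125
Contribution of red: (644 − 650.8125)² / 650.8125 = 0.0713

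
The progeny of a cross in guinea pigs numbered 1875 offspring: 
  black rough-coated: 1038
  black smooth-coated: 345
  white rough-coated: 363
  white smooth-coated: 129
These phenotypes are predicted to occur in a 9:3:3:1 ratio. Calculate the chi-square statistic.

Expected counts for N = 1875 under a 9:3:3:1 ratio (total parts = 16):
  black rough-coated: 1875 × 9/16 = 1054.6875
  black smooth-coated: 1875 × 3/16 = 351.5625
  white rough-coated: 1875 × 3/16 = 351.5625
  white smooth-coated: 1875 × 1/16 = 117.1875
χ² = Σ (O − E)² / E
  black rough-coated: (1038 − 1054.6875)² / 1054.6875 = 0.2640
  black smooth-coated: (345 − 351.5625)² / 351.5625 = 0.1225
  white rough-coated: (363 − 351.5625)² / 351.5625 = 0.3721
  white smooth-coated: (129 − 117.1875)² / 117.1875 = 1.1907
χ² = 0.2640 + 0.1225 + 0.3721 + 1.1907 = 1.9493 ≈ 1.949

1.949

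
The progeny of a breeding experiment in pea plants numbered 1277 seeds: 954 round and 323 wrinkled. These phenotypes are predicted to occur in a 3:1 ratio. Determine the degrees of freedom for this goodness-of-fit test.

1

A goodness-of-fit test with 2 phenotype classes has df = 2 − 1 = 1.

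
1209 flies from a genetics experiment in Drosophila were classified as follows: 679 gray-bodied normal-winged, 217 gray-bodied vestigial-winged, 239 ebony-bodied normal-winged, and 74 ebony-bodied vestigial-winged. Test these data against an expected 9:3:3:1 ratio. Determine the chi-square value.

Under the 9:3:3:1 hypothesis (Σ ratio = 16, N = 1209):
  gray-bodied normal-winged: 1209 × 9/16 = 680.0625
  gray-bodied vestigial-winged: 1209 × 3/16 = 226.6875
  ebony-bodied normal-winged: 1209 × 3/16 = 226.6875
  ebony-bodied vestigial-winged: 1209 × 1/16 = 75.5625
χ² = Σ (O − E)² / E
  gray-bodied normal-winged: (679 − 680.0625)² / 680.0625 = 0.0017
  gray-bodied vestigial-winged: (217 − 226.6875)² / 226.6875 = 0.4140
  ebony-bodied normal-winged: (239 − 226.6875)² / 226.6875 = 0.6688
  ebony-bodied vestigial-winged: (74 − 75.5625)² / 75.5625 = 0.0323
χ² = 0.0017 + 0.4140 + 0.6688 + 0.0323 = 1.1168 ≈ 1.117

1.117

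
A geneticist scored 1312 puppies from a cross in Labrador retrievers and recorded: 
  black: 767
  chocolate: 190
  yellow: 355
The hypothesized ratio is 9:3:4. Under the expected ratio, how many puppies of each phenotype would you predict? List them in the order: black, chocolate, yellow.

Total ratio parts = 16. Expected numbers out of 1312:
  black: 1312 × 9/16 = 738
  chocolate: 1312 × 3/16 = 246
  yellow: 1312 × 4/16 = 328

738, 246, 328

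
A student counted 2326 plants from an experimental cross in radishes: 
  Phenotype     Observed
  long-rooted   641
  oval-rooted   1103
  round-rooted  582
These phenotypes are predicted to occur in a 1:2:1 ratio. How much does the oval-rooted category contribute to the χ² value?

3.095

The 1:2:1 ratio has 4 parts, so with N = 2326 the expected counts are:
  long-rooted: 2326 × 1/4 = 581.5
  oval-rooted: 2326 × 2/4 = 1163
  round-rooted: 2326 × 1/4 = 581.5
Contribution of oval-rooted: (1103 − 1163)² / 1163 = 3.0954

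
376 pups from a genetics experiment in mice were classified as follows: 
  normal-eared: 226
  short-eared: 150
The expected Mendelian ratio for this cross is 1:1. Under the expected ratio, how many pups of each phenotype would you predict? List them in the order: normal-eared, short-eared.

Total ratio parts = 2. Expected numbers out of 376:
  normal-eared: 376 × 1/2 = 188
  short-eared: 376 × 1/2 = 188

188, 188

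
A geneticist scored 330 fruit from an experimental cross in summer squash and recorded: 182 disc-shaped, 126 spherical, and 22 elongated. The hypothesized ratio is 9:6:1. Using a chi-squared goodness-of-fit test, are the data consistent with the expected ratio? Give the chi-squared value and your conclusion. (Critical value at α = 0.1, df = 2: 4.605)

0.203; consistent

The 9:6:1 ratio has 16 parts, so with N = 330 the expected counts are:
  disc-shaped: 330 × 9/16 = 185.625
  spherical: 330 × 6/16 = 123.75
  elongated: 330 × 1/16 = 20.625
χ² = Σ (O − E)² / E
  disc-shaped: (182 − 185.625)² / 185.625 = 0.0708
  spherical: (126 − 123.75)² / 123.75 = 0.0409
  elongated: (22 − 20.625)² / 20.625 = 0.0917
χ² = 0.0708 + 0.0409 + 0.0917 = 0.2034 ≈ 0.203
Degrees of freedom = 3 − 1 = 2; critical value at α = 0.1 is 4.605.
Since 0.203 < 4.605, we fail to reject the null hypothesis — the data are consistent with the 9:6:1 ratio.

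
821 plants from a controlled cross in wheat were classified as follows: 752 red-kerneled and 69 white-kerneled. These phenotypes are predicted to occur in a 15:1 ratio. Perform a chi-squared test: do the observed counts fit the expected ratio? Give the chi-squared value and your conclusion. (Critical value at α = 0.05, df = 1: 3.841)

Expected counts for N = 821 under a 15:1 ratio (total parts = 16):
  red-kerneled: 821 × 15/16 = 769.6875
  white-kerneled: 821 × 1/16 = 51.3125
χ² = Σ (O − E)² / E
  red-kerneled: (752 − 769.6875)² / 769.6875 = 0.4065
  white-kerneled: (69 − 51.3125)² / 51.3125 = 6.0969
χ² = 0.4065 + 6.0969 = 6.5034 ≈ 6.503
Degrees of freedom = 2 − 1 = 1; critical value at α = 0.05 is 3.841.
Since 6.503 > 3.841, we reject the null hypothesis — the data do not fit the 15:1 ratio.

6.503; not consistent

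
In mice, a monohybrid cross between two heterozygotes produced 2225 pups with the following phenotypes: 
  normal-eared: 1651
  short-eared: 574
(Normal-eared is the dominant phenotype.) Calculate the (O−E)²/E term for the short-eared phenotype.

For a monohybrid cross between heterozygotes with complete dominance, the expected phenotypic ratio is 3:1.
Total ratio parts = 4. Expected numbers out of 2225:
  normal-eared: 2225 × 3/4 = 1668.75
  short-eared: 2225 × 1/4 = 556.25
Contribution of short-eared: (574 − 556.25)² / 556.25 = 0.5664

0.566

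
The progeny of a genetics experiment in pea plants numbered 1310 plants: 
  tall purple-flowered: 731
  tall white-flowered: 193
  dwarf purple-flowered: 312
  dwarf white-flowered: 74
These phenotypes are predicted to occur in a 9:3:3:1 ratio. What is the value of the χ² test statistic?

30.016

Expected counts for N = 1310 under a 9:3:3:1 ratio (total parts = 16):
  tall purple-flowered: 1310 × 9/16 = 736.875
  tall white-flowered: 1310 × 3/16 = 245.625
  dwarf purple-flowered: 1310 × 3/16 = 245.625
  dwarf white-flowered: 1310 × 1/16 = 81.875
χ² = Σ (O − E)² / E
  tall purple-flowered: (731 − 736.875)² / 736.875 = 0.0468
  tall white-flowered: (193 − 245.625)² / 245.625 = 11.2749
  dwarf purple-flowered: (312 − 245.625)² / 245.625 = 17.9365
  dwarf white-flowered: (74 − 81.875)² / 81.875 = 0.7574
χ² = 0.0468 + 11.2749 + 17.9365 + 0.7574 = 30.0156 ≈ 30.016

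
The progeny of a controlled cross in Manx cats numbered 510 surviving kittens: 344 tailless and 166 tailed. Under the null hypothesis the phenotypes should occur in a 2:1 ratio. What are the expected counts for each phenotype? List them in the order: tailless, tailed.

340, 170

Under the 2:1 hypothesis (Σ ratio = 3, N = 510):
  tailless: 510 × 2/3 = 340
  tailed: 510 × 1/3 = 170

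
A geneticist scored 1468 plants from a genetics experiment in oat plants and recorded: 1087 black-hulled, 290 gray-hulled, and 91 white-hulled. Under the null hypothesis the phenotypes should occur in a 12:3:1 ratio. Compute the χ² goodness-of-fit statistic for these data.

Under the 12:3:1 hypothesis (Σ ratio = 16, N = 1468):
  black-hulled: 1468 × 12/16 = 1101
  gray-hulled: 1468 × 3/16 = 275.25
  white-hulled: 1468 × 1/16 = 91.75
χ² = Σ (O − E)² / E
  black-hulled: (1087 − 1101)² / 1101 = 0.1780
  gray-hulled: (290 − 275.25)² / 275.25 = 0.7904
  white-hulled: (91 − 91.75)² / 91.75 = 0.0061
χ² = 0.1780 + 0.7904 + 0.0061 = 0.9745 ≈ 0.975

0.975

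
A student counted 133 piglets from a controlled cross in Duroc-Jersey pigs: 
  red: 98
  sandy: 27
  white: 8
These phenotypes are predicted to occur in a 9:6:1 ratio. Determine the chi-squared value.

17.690

Expected counts for N = 133 under a 9:6:1 ratio (total parts = 16):
  red: 133 × 9/16 = 74.8125
  sandy: 133 × 6/16 = 49.875
  white: 133 × 1/16 = 8.3125
χ² = Σ (O − E)² / E
  red: (98 − 74.8125)² / 74.8125 = 7.1868
  sandy: (27 − 49.875)² / 49.875 = 10.4915
  white: (8 − 8.3125)² / 8.3125 = 0.0117
χ² = 7.1868 + 10.4915 + 0.0117 = 17.690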